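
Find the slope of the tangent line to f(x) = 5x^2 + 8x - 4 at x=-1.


The slope of the tangent line equals f'(x) at the point.
f(x) = 5x^2 + 8x - 4
f'(x) = 10x + 8
At x = -1:
f'(-1) = 10 * (-1) + 8
= -10 + 8
= -2

-2


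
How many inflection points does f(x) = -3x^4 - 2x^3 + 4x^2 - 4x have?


Inflection points occur where f''(x) = 0 and concavity changes.
f(x) = -3x^4 - 2x^3 + 4x^2 - 4x
f'(x) = -12x^3 - 6x^2 + 8x - 4
f''(x) = -36x^2 - 12x + 8
This is a quadratic in x. Use the discriminant to count real roots.
Discriminant = (-12)^2 - 4 * (-36) * 8
= 144 - (-1152)
= 1296
Since discriminant > 0, f''(x) = 0 has 2 distinct real solutions.
A quadratic with two distinct real roots changes sign at each root, so concavity changes at both.
Number of inflection points: 2

2


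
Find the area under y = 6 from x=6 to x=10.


The area under a constant function y = 6 is a rectangle.
Width = 10 - 6 = 4
Height = 6
Area = width * height
= 4 * 6
= 24

24


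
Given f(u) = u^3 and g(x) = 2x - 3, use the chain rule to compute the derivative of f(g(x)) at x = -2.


Using the chain rule: (f(g(x)))' = f'(g(x)) * g'(x)
First, find g(-2):
g(-2) = 2 * (-2) - 3 = -7
Next, f'(u) = 3u^2
And g'(x) = 2
So f'(g(-2)) * g'(-2)
= 3 * (-7)^2 * 2
= 3 * 49 * 2
= 294

294


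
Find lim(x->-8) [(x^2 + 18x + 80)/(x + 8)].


Direct substitution gives 0/0, so we factor the numerator.
Factor: (x^2 + 18x + 80) = (x + 8)(x + 10)
Cancel the common factor (x + 8):
(x^2 + 18x + 80)/(x + 8) = (x + 10)
Now substitute x = -8:
= (-8) - (-10) = 2

2


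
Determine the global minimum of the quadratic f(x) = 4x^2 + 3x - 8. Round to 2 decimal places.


For a quadratic f(x) = ax^2 + bx + c with a > 0, the minimum is at the vertex.
Vertex x-coordinate: x = -b/(2a)
x = -(3) / (2 * 4)
x = -3/8
Substitute back to find the minimum value:
f(-3/8) = 4 * (-3/8)^2 + 3 * (-3/8) - 8
= 9/16 - 9/8 - 8
= -137/16 ≈ -8.56

-8.56


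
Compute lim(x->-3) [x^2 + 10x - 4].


Since polynomials are continuous, we use direct substitution.
lim(x->-3) of x^2 + 10x - 4
= 1 * (-3)^2 + 10 * (-3) - 4
= 9 - 30 - 4
= -25

-25


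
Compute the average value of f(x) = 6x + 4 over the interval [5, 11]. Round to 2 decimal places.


Average value = 1/(b-a) * integral from a to b of f(x) dx
First compute the integral of 6x + 4:
F(x) = 3x^2 + 4x
F(11) = 3 * 121 + 4 * 11 = 407
F(5) = 3 * 25 + 4 * 5 = 95
Integral = 407 - 95 = 312
Average = 312 / (11 - 5) = 312 / 6
= 52 = 52.00

52.00


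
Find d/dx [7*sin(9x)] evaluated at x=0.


Apply the chain rule to differentiate 7*sin(9x):
d/dx [7*sin(9x)]
= 7 * cos(9x) * d/dx(9x)
= 7 * 9 * cos(9x)
= 63 * cos(9x)
Evaluate at x = 0:
= 63 * cos(0)
= 63 * 1
= 63

63


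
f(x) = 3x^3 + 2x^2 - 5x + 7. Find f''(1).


First derivative:
f'(x) = 9x^2 + 4x - 5
Second derivative:
f''(x) = 18x + 4
Substitute x = 1:
f''(1) = 18 * 1 + 4
= 18 + 4
= 22

22


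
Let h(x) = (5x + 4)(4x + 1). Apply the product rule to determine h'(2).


Let u(x) = 5x + 4 and v(x) = 4x + 1
u'(x) = 5
v'(x) = 4
Product rule: h'(x) = u'(x)*v(x) + u(x)*v'(x)
= 5 * (4x + 1) + (5x + 4) * 4
At x = 2:
u(2) = 5 * 2 + 4 = 14
v(2) = 4 * 2 + 1 = 9
h'(2) = 5 * 9 + 14 * 4
= 45 + 56
= 101

101


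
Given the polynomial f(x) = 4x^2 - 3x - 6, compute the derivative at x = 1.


Differentiate term by term using power and sum rules:
f(x) = 4x^2 - 3x - 6
f'(x) = 8x - 3
Substitute x = 1:
f'(1) = 8 * 1 - 3
= 8 - 3
= 5

5


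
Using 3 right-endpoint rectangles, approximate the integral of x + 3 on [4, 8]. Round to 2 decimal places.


Right Riemann sum uses right endpoints of each subinterval.
Interval: [4, 8], n = 3
dx = (8 - 4) / 3 = 4/3
Right endpoints: [16/3, 20/3, 8]
f values: [25/3, 29/3, 11]
Sum = dx * (sum of f values)
= 4/3 * 29
= 116/3 ≈ 38.67

38.67


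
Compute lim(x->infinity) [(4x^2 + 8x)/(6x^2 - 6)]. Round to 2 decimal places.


For limits at infinity with equal-degree polynomials,
we compare leading coefficients.
Numerator leading term: 4x^2
Denominator leading term: 6x^2
Divide both by x^2:
lim = (4 + 8/x) / (6 - 6/x^2)
As x -> infinity, the 1/x and 1/x^2 terms vanish:
= 4/6 = 2/3 ≈ 0.67

0.67


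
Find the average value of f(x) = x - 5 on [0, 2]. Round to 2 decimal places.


Average value = 1/(b-a) * integral from a to b of f(x) dx
First compute the integral of x - 5:
F(x) = (1/2)x^2 - 5x
F(2) = 1/2 * 4 - 5 * 2 = -8
F(0) = 1/2 * 0 - 5 * 0 = 0
Integral = -8 - 0 = -8
Average = (-8) / (2 - 0) = (-8) / 2
= -4 = -4.00

-4.00


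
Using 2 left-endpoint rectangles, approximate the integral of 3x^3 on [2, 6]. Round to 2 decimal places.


Left Riemann sum uses left endpoints of each subinterval.
Interval: [2, 6], n = 2
dx = (6 - 2) / 2 = 2
Left endpoints: [2, 4]
f values: [24, 192]
Sum = dx * (sum of f values)
= 2 * 216
= 432 = 432.00

432.00


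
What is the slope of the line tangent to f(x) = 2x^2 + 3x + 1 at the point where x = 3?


The slope of the tangent line equals f'(x) at the point.
f(x) = 2x^2 + 3x + 1
f'(x) = 4x + 3
At x = 3:
f'(3) = 4 * 3 + 3
= 12 + 3
= 15

15


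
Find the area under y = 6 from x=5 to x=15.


The area under a constant function y = 6 is a rectangle.
Width = 15 - 5 = 10
Height = 6
Area = width * height
= 10 * 6
= 60

60


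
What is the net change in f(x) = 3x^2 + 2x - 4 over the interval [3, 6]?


Net change = f(b) - f(a)
f(x) = 3x^2 + 2x - 4
Compute f(6):
f(6) = 3 * 6^2 + 2 * 6 - 4
= 108 + 12 - 4
= 116
Compute f(3):
f(3) = 3 * 3^2 + 2 * 3 - 4
= 27 + 6 - 4
= 29
Net change = 116 - 29 = 87

87


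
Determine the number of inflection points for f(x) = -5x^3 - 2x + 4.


Inflection points occur where f''(x) = 0 and concavity changes.
f(x) = -5x^3 - 2x + 4
f'(x) = -15x^2 - 2
f''(x) = -30x
Set f''(x) = 0:
-30x = 0
x = 0 / (-30) = 0
Since f''(x) is linear (degree 1), it changes sign at this point.
Therefore there is exactly 1 inflection point.

1


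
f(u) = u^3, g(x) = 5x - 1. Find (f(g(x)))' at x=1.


Using the chain rule: (f(g(x)))' = f'(g(x)) * g'(x)
First, find g(1):
g(1) = 5 * 1 - 1 = 4
Next, f'(u) = 3u^2
And g'(x) = 5
So f'(g(1)) * g'(1)
= 3 * 4^2 * 5
= 3 * 16 * 5
= 240

240


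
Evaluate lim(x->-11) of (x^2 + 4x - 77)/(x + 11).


Direct substitution gives 0/0, so we factor the numerator.
Factor: (x^2 + 4x - 77) = (x + 11)(x - 7)
Cancel the common factor (x + 11):
(x^2 + 4x - 77)/(x + 11) = (x - 7)
Now substitute x = -11:
= (-11) - (7) = -18

-18


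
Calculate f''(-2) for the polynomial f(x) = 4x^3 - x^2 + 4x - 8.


First derivative:
f'(x) = 12x^2 - 2x + 4
Second derivative:
f''(x) = 24x - 2
Substitute x = -2:
f''(-2) = 24 * (-2) - 2
= -48 - 2
= -50

-50


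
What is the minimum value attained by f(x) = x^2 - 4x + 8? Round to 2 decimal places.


For a quadratic f(x) = ax^2 + bx + c with a > 0, the minimum is at the vertex.
Vertex x-coordinate: x = -b/(2a)
x = -(-4) / (2 * 1)
x = 4/2 = 2
Substitute back to find the minimum value:
f(2) = 1 * 2^2 - 4 * 2 + 8
= 4 - 8 + 8
= 4 = 4.00

4.00


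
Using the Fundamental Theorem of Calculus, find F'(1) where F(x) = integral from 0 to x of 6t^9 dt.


By the Fundamental Theorem of Calculus (Part 1):
If F(x) = integral from 0 to x of f(t) dt, then F'(x) = f(x)
Here f(t) = 6t^9
So F'(x) = 6x^9
Evaluate at x = 1:
F'(1) = 6 * 1^9
= 6 * 1
= 6

6


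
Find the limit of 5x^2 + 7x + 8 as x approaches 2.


Since polynomials are continuous, we use direct substitution.
lim(x->2) of 5x^2 + 7x + 8
= 5 * 2^2 + 7 * 2 + 8
= 20 + 14 + 8
= 42

42


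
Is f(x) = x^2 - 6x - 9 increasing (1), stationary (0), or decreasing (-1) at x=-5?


Compute f'(x) to determine behavior:
f'(x) = 2x - 6
f'(-5) = 2 * (-5) - 6
= -10 - 6
= -16
Since f'(-5) < 0, the function is decreasing (-1)

-1


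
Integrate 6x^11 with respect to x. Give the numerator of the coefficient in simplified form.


Apply the power rule for integration:
integral of ax^n dx = a/(n+1) * x^(n+1) + C
integral of 6x^11 dx
= 6/12 * x^12 + C
= 1/2 * x^12 + C
The coefficient in lowest terms is 1/2, and its numerator is 1

1


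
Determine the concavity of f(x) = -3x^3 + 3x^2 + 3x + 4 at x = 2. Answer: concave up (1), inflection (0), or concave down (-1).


Concavity is determined by the sign of f''(x).
f(x) = -3x^3 + 3x^2 + 3x + 4
f'(x) = -9x^2 + 6x + 3
f''(x) = -18x + 6
f''(2) = -18 * 2 + 6
= -36 + 6
= -30
Since f''(2) < 0, the function is concave down (-1)

-1


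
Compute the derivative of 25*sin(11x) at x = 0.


Apply the chain rule to differentiate 25*sin(11x):
d/dx [25*sin(11x)]
= 25 * cos(11x) * d/dx(11x)
= 25 * 11 * cos(11x)
= 275 * cos(11x)
Evaluate at x = 0:
= 275 * cos(0)
= 275 * 1
= 275

275


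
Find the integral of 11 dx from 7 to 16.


The integral of a constant k over [a, b] equals k * (b - a).
integral from 7 to 16 of 11 dx
= 11 * (16 - 7)
= 11 * 9
= 99

99


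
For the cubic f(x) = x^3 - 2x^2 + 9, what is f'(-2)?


Differentiate f(x) = x^3 - 2x^2 + 9 term by term:
f'(x) = 3x^2 - 4x
Substitute x = -2:
f'(-2) = 3 * (-2)^2 - 4 * (-2) + 0
= 12 + 8 + 0
= 20

20


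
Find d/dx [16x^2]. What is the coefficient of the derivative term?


We apply the power rule: d/dx [ax^n] = a*n * x^(n-1)
d/dx [16x^2]
= 16 * 2 * x^(2-1)
= 32x
The coefficient is 32

32


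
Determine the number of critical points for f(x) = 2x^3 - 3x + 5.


Find where f'(x) = 0:
f(x) = 2x^3 - 3x + 5
f'(x) = 6x^2 - 3
This is a quadratic in x. Use the discriminant to count real roots.
Discriminant = (0)^2 - 4 * 6 * (-3)
= 0 - (-72)
= 72
Since discriminant > 0, f'(x) = 0 has 2 real solutions.
Number of critical points: 2

2


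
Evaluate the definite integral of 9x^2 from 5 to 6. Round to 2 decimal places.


Find the antiderivative of 9x^2:
F(x) = 9/3 * x^3
Apply the Fundamental Theorem of Calculus:
F(6) - F(5)
= 9/3 * 6^3 - 9/3 * 5^3
= 9/3 * (216 - 125)
= 9/3 * 91
= 273 = 273.00

273.00


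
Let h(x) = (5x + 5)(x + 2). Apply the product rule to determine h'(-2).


Let u(x) = 5x + 5 and v(x) = x + 2
u'(x) = 5
v'(x) = 1
Product rule: h'(x) = u'(x)*v(x) + u(x)*v'(x)
= 5 * (x + 2) + (5x + 5) * 1
At x = -2:
u(-2) = 5 * (-2) + 5 = -5
v(-2) = 1 * (-2) + 2 = 0
h'(-2) = 5 * 0 + (-5) * 1
= 0 - 5
= -5

-5


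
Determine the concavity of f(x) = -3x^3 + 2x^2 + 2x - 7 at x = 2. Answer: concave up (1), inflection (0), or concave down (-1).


Concavity is determined by the sign of f''(x).
f(x) = -3x^3 + 2x^2 + 2x - 7
f'(x) = -9x^2 + 4x + 2
f''(x) = -18x + 4
f''(2) = -18 * 2 + 4
= -36 + 4
= -32
Since f''(2) < 0, the function is concave down (-1)

-1


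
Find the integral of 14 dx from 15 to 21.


The integral of a constant k over [a, b] equals k * (b - a).
integral from 15 to 21 of 14 dx
= 14 * (21 - 15)
= 14 * 6
= 84

84


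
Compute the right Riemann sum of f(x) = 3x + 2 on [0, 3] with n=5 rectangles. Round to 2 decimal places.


Right Riemann sum uses right endpoints of each subinterval.
Interval: [0, 3], n = 5
dx = (3 - 0) / 5 = 3/5
Right endpoints: [3/5, 6/5, 9/5, 12/5, 3]
f values: [19/5, 28/5, 37/5, 46/5, 11]
Sum = dx * (sum of f values)
= 3/5 * 37
= 111/5 = 22.20

22.20


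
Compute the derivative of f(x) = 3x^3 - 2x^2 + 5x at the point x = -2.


Differentiate f(x) = 3x^3 - 2x^2 + 5x term by term:
f'(x) = 9x^2 - 4x + 5
Substitute x = -2:
f'(-2) = 9 * (-2)^2 - 4 * (-2) + 5
= 36 + 8 + 5
= 49

49


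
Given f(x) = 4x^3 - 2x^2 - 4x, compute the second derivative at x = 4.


First derivative:
f'(x) = 12x^2 - 4x - 4
Second derivative:
f''(x) = 24x - 4
Substitute x = 4:
f''(4) = 24 * 4 - 4
= 96 - 4
= 92

92


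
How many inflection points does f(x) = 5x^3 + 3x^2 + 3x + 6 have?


Inflection points occur where f''(x) = 0 and concavity changes.
f(x) = 5x^3 + 3x^2 + 3x + 6
f'(x) = 15x^2 + 6x + 3
f''(x) = 30x + 6
Set f''(x) = 0:
30x + 6 = 0
x = -6 / 30 = -1/5
Since f''(x) is linear (degree 1), it changes sign at this point.
Therefore there is exactly 1 inflection point.

1


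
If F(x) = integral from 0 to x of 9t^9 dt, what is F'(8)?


By the Fundamental Theorem of Calculus (Part 1):
If F(x) = integral from 0 to x of f(t) dt, then F'(x) = f(x)
Here f(t) = 9t^9
So F'(x) = 9x^9
Evaluate at x = 8:
F'(8) = 9 * 8^9
= 9 * 134217728
= 1207959552

1207959552


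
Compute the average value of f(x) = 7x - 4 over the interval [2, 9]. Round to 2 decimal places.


Average value = 1/(b-a) * integral from a to b of f(x) dx
First compute the integral of 7x - 4:
F(x) = (7/2)x^2 - 4x
F(9) = 7/2 * 81 - 4 * 9 = 495/2
F(2) = 7/2 * 4 - 4 * 2 = 6
Integral = 495/2 - 6 = 483/2
Average = (483/2) / (9 - 2) = (483/2) / 7
= 69/2 = 34.50

34.50


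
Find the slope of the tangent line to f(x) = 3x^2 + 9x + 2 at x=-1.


The slope of the tangent line equals f'(x) at the point.
f(x) = 3x^2 + 9x + 2
f'(x) = 6x + 9
At x = -1:
f'(-1) = 6 * (-1) + 9
= -6 + 9
= 3

3


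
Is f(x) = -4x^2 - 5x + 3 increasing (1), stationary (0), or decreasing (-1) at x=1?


Compute f'(x) to determine behavior:
f'(x) = -8x - 5
f'(1) = -8 * 1 - 5
= -8 - 5
= -13
Since f'(1) < 0, the function is decreasing (-1)

-1


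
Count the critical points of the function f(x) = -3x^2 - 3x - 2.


Find where f'(x) = 0:
f'(x) = -6x - 3
Set f'(x) = 0:
-6x - 3 = 0
x = 3 / (-6) = -1/2
This is a linear equation in x, so there is exactly one solution.
Number of critical points: 1

1


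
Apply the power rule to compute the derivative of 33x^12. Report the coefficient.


We apply the power rule: d/dx [ax^n] = a*n * x^(n-1)
d/dx [33x^12]
= 33 * 12 * x^(12-1)
= 396x^11
The coefficient is 396

396


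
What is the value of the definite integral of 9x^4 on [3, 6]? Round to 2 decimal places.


Find the antiderivative of 9x^4:
F(x) = 9/5 * x^5
Apply the Fundamental Theorem of Calculus:
F(6) - F(3)
= 9/5 * 6^5 - 9/5 * 3^5
= 9/5 * (7776 - 243)
= 9/5 * 7533
= 67797/5 = 13559.40

13559.40


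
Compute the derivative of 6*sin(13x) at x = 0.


Apply the chain rule to differentiate 6*sin(13x):
d/dx [6*sin(13x)]
= 6 * cos(13x) * d/dx(13x)
= 6 * 13 * cos(13x)
= 78 * cos(13x)
Evaluate at x = 0:
= 78 * cos(0)
= 78 * 1
= 78

78


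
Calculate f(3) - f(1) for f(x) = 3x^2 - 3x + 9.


Net change = f(b) - f(a)
f(x) = 3x^2 - 3x + 9
Compute f(3):
f(3) = 3 * 3^2 - 3 * 3 + 9
= 27 - 9 + 9
= 27
Compute f(1):
f(1) = 3 * 1^2 - 3 * 1 + 9
= 3 - 3 + 9
= 9
Net change = 27 - 9 = 18

18


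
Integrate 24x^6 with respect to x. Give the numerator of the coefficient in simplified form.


Apply the power rule for integration:
integral of ax^n dx = a/(n+1) * x^(n+1) + C
integral of 24x^6 dx
= 24/7 * x^7 + C
The coefficient in lowest terms is 24/7, and its numerator is 24

24


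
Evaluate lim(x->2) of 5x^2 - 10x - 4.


Since polynomials are continuous, we use direct substitution.
lim(x->2) of 5x^2 - 10x - 4
= 5 * 2^2 - 10 * 2 - 4
= 20 - 20 - 4
= -4

-4


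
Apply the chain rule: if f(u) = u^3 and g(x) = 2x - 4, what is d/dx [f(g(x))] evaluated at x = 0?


Using the chain rule: (f(g(x)))' = f'(g(x)) * g'(x)
First, find g(0):
g(0) = 2 * 0 - 4 = -4
Next, f'(u) = 3u^2
And g'(x) = 2
So f'(g(0)) * g'(0)
= 3 * (-4)^2 * 2
= 3 * 16 * 2
= 96

96


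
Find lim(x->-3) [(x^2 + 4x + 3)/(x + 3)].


Direct substitution gives 0/0, so we factor the numerator.
Factor: (x^2 + 4x + 3) = (x + 3)(x + 1)
Cancel the common factor (x + 3):
(x^2 + 4x + 3)/(x + 3) = (x + 1)
Now substitute x = -3:
= (-3) - (-1) = -2

-2


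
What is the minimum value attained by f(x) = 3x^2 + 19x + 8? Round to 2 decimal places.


For a quadratic f(x) = ax^2 + bx + c with a > 0, the minimum is at the vertex.
Vertex x-coordinate: x = -b/(2a)
x = -(19) / (2 * 3)
x = -19/6
Substitute back to find the minimum value:
f(-19/6) = 3 * (-19/6)^2 + 19 * (-19/6) + 8
= 361/12 - 361/6 + 8
= -265/12 ≈ -22.08

-22.08


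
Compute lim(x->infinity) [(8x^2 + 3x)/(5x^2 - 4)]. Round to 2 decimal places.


For limits at infinity with equal-degree polynomials,
we compare leading coefficients.
Numerator leading term: 8x^2
Denominator leading term: 5x^2
Divide both by x^2:
lim = (8 + 3/x) / (5 - 4/x^2)
As x -> infinity, the 1/x and 1/x^2 terms vanish:
= 8/5 = 1.60

1.60


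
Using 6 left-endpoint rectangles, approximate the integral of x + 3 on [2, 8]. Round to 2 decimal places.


Left Riemann sum uses left endpoints of each subinterval.
Interval: [2, 8], n = 6
dx = (8 - 2) / 6 = 1
Left endpoints: [2, 3, 4, 5, 6, 7]
f values: [5, 6, 7, 8, 9, 10]
Sum = dx * (sum of f values)
= 1 * 45
= 45 = 45.00

45.00


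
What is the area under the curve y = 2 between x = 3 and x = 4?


The area under a constant function y = 2 is a rectangle.
Width = 4 - 3 = 1
Height = 2
Area = width * height
= 1 * 2
= 2

2


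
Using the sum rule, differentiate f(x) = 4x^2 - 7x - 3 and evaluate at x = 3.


Differentiate term by term using power and sum rules:
f(x) = 4x^2 - 7x - 3
f'(x) = 8x - 7
Substitute x = 3:
f'(3) = 8 * 3 - 7
= 24 - 7
= 17

17


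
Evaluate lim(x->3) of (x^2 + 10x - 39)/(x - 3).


Direct substitution gives 0/0, so we factor the numerator.
Factor: (x^2 + 10x - 39) = (x - 3)(x + 13)
Cancel the common factor (x - 3):
(x^2 + 10x - 39)/(x - 3) = (x + 13)
Now substitute x = 3:
= (3) - (-13) = 16

16


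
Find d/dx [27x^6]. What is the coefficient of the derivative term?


We apply the power rule: d/dx [ax^n] = a*n * x^(n-1)
d/dx [27x^6]
= 27 * 6 * x^(6-1)
= 162x^5
The coefficient is 162

162


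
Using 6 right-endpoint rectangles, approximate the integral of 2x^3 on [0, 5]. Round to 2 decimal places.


Right Riemann sum uses right endpoints of each subinterval.
Interval: [0, 5], n = 6
dx = (5 - 0) / 6 = 5/6
Right endpoints: [5/6, 5/3, 5/2, 10/3, 25/6, 5]
f values: [125/108, 250/27, 125/4, 2000/27, 15625/108, 250]
Sum = dx * (sum of f values)
= 5/6 * 6125/12
= 30625/72 ≈ 425.35

425.35


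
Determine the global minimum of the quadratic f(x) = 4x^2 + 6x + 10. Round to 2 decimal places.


For a quadratic f(x) = ax^2 + bx + c with a > 0, the minimum is at the vertex.
Vertex x-coordinate: x = -b/(2a)
x = -(6) / (2 * 4)
x = -6/8 = -3/4
Substitute back to find the minimum value:
f(-3/4) = 4 * (-3/4)^2 + 6 * (-3/4) + 10
= 9/4 - 9/2 + 10
= 31/4 = 7.75

7.75


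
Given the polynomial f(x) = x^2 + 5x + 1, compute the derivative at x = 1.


Differentiate term by term using power and sum rules:
f(x) = x^2 + 5x + 1
f'(x) = 2x + 5
Substitute x = 1:
f'(1) = 2 * 1 + 5
= 2 + 5
= 7

7


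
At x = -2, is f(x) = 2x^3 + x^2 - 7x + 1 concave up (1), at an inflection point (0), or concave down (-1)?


Concavity is determined by the sign of f''(x).
f(x) = 2x^3 + x^2 - 7x + 1
f'(x) = 6x^2 + 2x - 7
f''(x) = 12x + 2
f''(-2) = 12 * (-2) + 2
= -24 + 2
= -22
Since f''(-2) < 0, the function is concave down (-1)

-1


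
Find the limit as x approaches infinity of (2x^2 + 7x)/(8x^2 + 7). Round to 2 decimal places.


For limits at infinity with equal-degree polynomials,
we compare leading coefficients.
Numerator leading term: 2x^2
Denominator leading term: 8x^2
Divide both by x^2:
lim = (2 + 7/x) / (8 + 7/x^2)
As x -> infinity, the 1/x and 1/x^2 terms vanish:
= 2/8 = 1/4 = 0.25

0.25


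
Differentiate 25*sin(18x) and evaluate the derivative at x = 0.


Apply the chain rule to differentiate 25*sin(18x):
d/dx [25*sin(18x)]
= 25 * cos(18x) * d/dx(18x)
= 25 * 18 * cos(18x)
= 450 * cos(18x)
Evaluate at x = 0:
= 450 * cos(0)
= 450 * 1
= 450

450


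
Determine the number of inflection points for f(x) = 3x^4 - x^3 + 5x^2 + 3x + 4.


Inflection points occur where f''(x) = 0 and concavity changes.
f(x) = 3x^4 - x^3 + 5x^2 + 3x + 4
f'(x) = 12x^3 - 3x^2 + 10x + 3
f''(x) = 36x^2 - 6x + 10
This is a quadratic in x. Use the discriminant to count real roots.
Discriminant = (-6)^2 - 4 * 36 * 10
= 36 - 1440
= -1404
Since discriminant < 0, f''(x) = 0 has no real solutions.
Number of inflection points: 0

0


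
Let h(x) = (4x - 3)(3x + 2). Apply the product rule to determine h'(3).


Let u(x) = 4x - 3 and v(x) = 3x + 2
u'(x) = 4
v'(x) = 3
Product rule: h'(x) = u'(x)*v(x) + u(x)*v'(x)
= 4 * (3x + 2) + (4x - 3) * 3
At x = 3:
u(3) = 4 * 3 - 3 = 9
v(3) = 3 * 3 + 2 = 11
h'(3) = 4 * 11 + 9 * 3
= 44 + 27
= 71

71


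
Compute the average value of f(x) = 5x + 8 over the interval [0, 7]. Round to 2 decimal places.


Average value = 1/(b-a) * integral from a to b of f(x) dx
First compute the integral of 5x + 8:
F(x) = (5/2)x^2 + 8x
F(7) = 5/2 * 49 + 8 * 7 = 357/2
F(0) = 5/2 * 0 + 8 * 0 = 0
Integral = 357/2 - 0 = 357/2
Average = (357/2) / (7 - 0) = (357/2) / 7
= 51/2 = 25.50

25.50


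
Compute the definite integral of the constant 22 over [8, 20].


The integral of a constant k over [a, b] equals k * (b - a).
integral from 8 to 20 of 22 dx
= 22 * (20 - 8)
= 22 * 12
= 264

264


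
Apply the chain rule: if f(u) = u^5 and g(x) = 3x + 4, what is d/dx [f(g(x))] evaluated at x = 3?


Using the chain rule: (f(g(x)))' = f'(g(x)) * g'(x)
First, find g(3):
g(3) = 3 * 3 + 4 = 13
Next, f'(u) = 5u^4
And g'(x) = 3
So f'(g(3)) * g'(3)
= 5 * 13^4 * 3
= 5 * 28561 * 3
= 428415

428415


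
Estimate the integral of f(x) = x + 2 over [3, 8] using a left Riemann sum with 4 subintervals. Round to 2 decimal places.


Left Riemann sum uses left endpoints of each subinterval.
Interval: [3, 8], n = 4
dx = (8 - 3) / 4 = 5/4
Left endpoints: [3, 17/4, 11/2, 27/4]
f values: [5, 25/4, 15/2, 35/4]
Sum = dx * (sum of f values)
= 5/4 * 55/2
= 275/8 ≈ 34.38

34.38


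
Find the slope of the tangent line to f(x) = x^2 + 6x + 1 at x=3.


The slope of the tangent line equals f'(x) at the point.
f(x) = x^2 + 6x + 1
f'(x) = 2x + 6
At x = 3:
f'(3) = 2 * 3 + 6
= 6 + 6
= 12

12


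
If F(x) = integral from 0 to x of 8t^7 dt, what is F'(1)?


By the Fundamental Theorem of Calculus (Part 1):
If F(x) = integral from 0 to x of f(t) dt, then F'(x) = f(x)
Here f(t) = 8t^7
So F'(x) = 8x^7
Evaluate at x = 1:
F'(1) = 8 * 1^7
= 8 * 1
= 8

8


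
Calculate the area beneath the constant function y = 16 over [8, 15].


The area under a constant function y = 16 is a rectangle.
Width = 15 - 8 = 7
Height = 16
Area = width * height
= 7 * 16
= 112

112


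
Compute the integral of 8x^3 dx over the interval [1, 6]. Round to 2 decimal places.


Find the antiderivative of 8x^3:
F(x) = 8/4 * x^4
Apply the Fundamental Theorem of Calculus:
F(6) - F(1)
= 8/4 * 6^4 - 8/4 * 1^4
= 8/4 * (1296 - 1)
= 8/4 * 1295
= 2590 = 2590.00

2590.00


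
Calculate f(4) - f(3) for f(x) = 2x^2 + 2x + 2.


Net change = f(b) - f(a)
f(x) = 2x^2 + 2x + 2
Compute f(4):
f(4) = 2 * 4^2 + 2 * 4 + 2
= 32 + 8 + 2
= 42
Compute f(3):
f(3) = 2 * 3^2 + 2 * 3 + 2
= 18 + 6 + 2
= 26
Net change = 42 - 26 = 16

16


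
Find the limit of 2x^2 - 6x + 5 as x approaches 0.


Since polynomials are continuous, we use direct substitution.
lim(x->0) of 2x^2 - 6x + 5
= 2 * 0^2 - 6 * 0 + 5
= 0 + 0 + 5
= 5

5


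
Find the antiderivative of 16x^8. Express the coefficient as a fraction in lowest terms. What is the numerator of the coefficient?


Apply the power rule for integration:
integral of ax^n dx = a/(n+1) * x^(n+1) + C
integral of 16x^8 dx
= 16/9 * x^9 + C
The coefficient in lowest terms is 16/9, and its numerator is 16

16


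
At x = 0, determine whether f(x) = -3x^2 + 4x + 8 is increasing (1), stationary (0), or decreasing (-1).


Compute f'(x) to determine behavior:
f'(x) = -6x + 4
f'(0) = -6 * 0 + 4
= 0 + 4
= 4
Since f'(0) > 0, the function is increasing (1)

1


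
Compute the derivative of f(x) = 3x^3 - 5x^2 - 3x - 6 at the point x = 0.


Differentiate f(x) = 3x^3 - 5x^2 - 3x - 6 term by term:
f'(x) = 9x^2 - 10x - 3
Substitute x = 0:
f'(0) = 9 * 0^2 - 10 * 0 - 3
= 0 + 0 - 3
= -3

-3


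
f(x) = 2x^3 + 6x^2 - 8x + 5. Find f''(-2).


First derivative:
f'(x) = 6x^2 + 12x - 8
Second derivative:
f''(x) = 12x + 12
Substitute x = -2:
f''(-2) = 12 * (-2) + 12
= -24 + 12
= -12

-12


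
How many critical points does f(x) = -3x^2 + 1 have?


Find where f'(x) = 0:
f'(x) = -6x
Set f'(x) = 0:
-6x = 0
x = 0 / (-6) = 0
This is a linear equation in x, so there is exactly one solution.
Number of critical points: 1

1


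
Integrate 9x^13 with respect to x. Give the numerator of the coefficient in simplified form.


Apply the power rule for integration:
integral of ax^n dx = a/(n+1) * x^(n+1) + C
integral of 9x^13 dx
= 9/14 * x^14 + C
The coefficient in lowest terms is 9/14, and its numerator is 9

9


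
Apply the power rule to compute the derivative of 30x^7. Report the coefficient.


We apply the power rule: d/dx [ax^n] = a*n * x^(n-1)
d/dx [30x^7]
= 30 * 7 * x^(7-1)
= 210x^6
The coefficient is 210

210


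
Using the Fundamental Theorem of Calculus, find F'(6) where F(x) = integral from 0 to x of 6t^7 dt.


By the Fundamental Theorem of Calculus (Part 1):
If F(x) = integral from 0 to x of f(t) dt, then F'(x) = f(x)
Here f(t) = 6t^7
So F'(x) = 6x^7
Evaluate at x = 6:
F'(6) = 6 * 6^7
= 6 * 279936
= 1679616

1679616


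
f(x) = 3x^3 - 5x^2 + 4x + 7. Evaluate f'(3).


Differentiate f(x) = 3x^3 - 5x^2 + 4x + 7 term by term:
f'(x) = 9x^2 - 10x + 4
Substitute x = 3:
f'(3) = 9 * 3^2 - 10 * 3 + 4
= 81 - 30 + 4
= 55

55


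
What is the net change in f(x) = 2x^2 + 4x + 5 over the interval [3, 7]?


Net change = f(b) - f(a)
f(x) = 2x^2 + 4x + 5
Compute f(7):
f(7) = 2 * 7^2 + 4 * 7 + 5
= 98 + 28 + 5
= 131
Compute f(3):
f(3) = 2 * 3^2 + 4 * 3 + 5
= 18 + 12 + 5
= 35
Net change = 131 - 35 = 96

96


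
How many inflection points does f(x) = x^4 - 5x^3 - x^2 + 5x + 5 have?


Inflection points occur where f''(x) = 0 and concavity changes.
f(x) = x^4 - 5x^3 - x^2 + 5x + 5
f'(x) = 4x^3 - 15x^2 - 2x + 5
f''(x) = 12x^2 - 30x - 2
This is a quadratic in x. Use the discriminant to count real roots.
Discriminant = (-30)^2 - 4 * 12 * (-2)
= 900 - (-96)
= 996
Since discriminant > 0, f''(x) = 0 has 2 distinct real solutions.
A quadratic with two distinct real roots changes sign at each root, so concavity changes at both.
Number of inflection points: 2

2


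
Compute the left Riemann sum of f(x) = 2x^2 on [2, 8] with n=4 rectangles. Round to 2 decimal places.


Left Riemann sum uses left endpoints of each subinterval.
Interval: [2, 8], n = 4
dx = (8 - 2) / 4 = 3/2
Left endpoints: [2, 7/2, 5, 13/2]
f values: [8, 49/2, 50, 169/2]
Sum = dx * (sum of f values)
= 3/2 * 167
= 501/2 = 250.50

250.50


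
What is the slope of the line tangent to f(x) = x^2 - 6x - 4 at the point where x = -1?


The slope of the tangent line equals f'(x) at the point.
f(x) = x^2 - 6x - 4
f'(x) = 2x - 6
At x = -1:
f'(-1) = 2 * (-1) - 6
= -2 - 6
= -8

-8


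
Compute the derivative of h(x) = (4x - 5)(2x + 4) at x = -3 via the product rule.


Let u(x) = 4x - 5 and v(x) = 2x + 4
u'(x) = 4
v'(x) = 2
Product rule: h'(x) = u'(x)*v(x) + u(x)*v'(x)
= 4 * (2x + 4) + (4x - 5) * 2
At x = -3:
u(-3) = 4 * (-3) - 5 = -17
v(-3) = 2 * (-3) + 4 = -2
h'(-3) = 4 * (-2) + (-17) * 2
= -8 - 34
= -42

-42


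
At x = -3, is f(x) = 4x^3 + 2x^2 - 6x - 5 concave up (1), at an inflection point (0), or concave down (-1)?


Concavity is determined by the sign of f''(x).
f(x) = 4x^3 + 2x^2 - 6x - 5
f'(x) = 12x^2 + 4x - 6
f''(x) = 24x + 4
f''(-3) = 24 * (-3) + 4
= -72 + 4
= -68
Since f''(-3) < 0, the function is concave down (-1)

-1


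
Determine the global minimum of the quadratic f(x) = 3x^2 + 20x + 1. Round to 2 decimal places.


For a quadratic f(x) = ax^2 + bx + c with a > 0, the minimum is at the vertex.
Vertex x-coordinate: x = -b/(2a)
x = -(20) / (2 * 3)
x = -20/6 = -10/3
Substitute back to find the minimum value:
f(-10/3) = 3 * (-10/3)^2 + 20 * (-10/3) + 1
= 100/3 - 200/3 + 1
= -97/3 ≈ -32.33

-32.33


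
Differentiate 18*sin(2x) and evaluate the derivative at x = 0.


Apply the chain rule to differentiate 18*sin(2x):
d/dx [18*sin(2x)]
= 18 * cos(2x) * d/dx(2x)
= 18 * 2 * cos(2x)
= 36 * cos(2x)
Evaluate at x = 0:
= 36 * cos(0)
= 36 * 1
= 36

36


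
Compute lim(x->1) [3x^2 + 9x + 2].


Since polynomials are continuous, we use direct substitution.
lim(x->1) of 3x^2 + 9x + 2
= 3 * 1^2 + 9 * 1 + 2
= 3 + 9 + 2
= 14

14


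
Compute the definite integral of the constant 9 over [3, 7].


The integral of a constant k over [a, b] equals k * (b - a).
integral from 3 to 7 of 9 dx
= 9 * (7 - 3)
= 9 * 4
= 36

36


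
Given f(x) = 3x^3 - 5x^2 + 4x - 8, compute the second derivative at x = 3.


First derivative:
f'(x) = 9x^2 - 10x + 4
Second derivative:
f''(x) = 18x - 10
Substitute x = 3:
f''(3) = 18 * 3 - 10
= 54 - 10
= 44

44


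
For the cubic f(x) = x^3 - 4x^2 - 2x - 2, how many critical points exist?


Find where f'(x) = 0:
f(x) = x^3 - 4x^2 - 2x - 2
f'(x) = 3x^2 - 8x - 2
This is a quadratic in x. Use the discriminant to count real roots.
Discriminant = (-8)^2 - 4 * 3 * (-2)
= 64 - (-24)
= 88
Since discriminant > 0, f'(x) = 0 has 2 real solutions.
Number of critical points: 2

2


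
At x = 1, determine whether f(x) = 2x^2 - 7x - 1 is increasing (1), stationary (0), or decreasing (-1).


Compute f'(x) to determine behavior:
f'(x) = 4x - 7
f'(1) = 4 * 1 - 7
= 4 - 7
= -3
Since f'(1) < 0, the function is decreasing (-1)

-1


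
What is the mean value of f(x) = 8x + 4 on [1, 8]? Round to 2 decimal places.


Average value = 1/(b-a) * integral from a to b of f(x) dx
First compute the integral of 8x + 4:
F(x) = 4x^2 + 4x
F(8) = 4 * 64 + 4 * 8 = 288
F(1) = 4 * 1 + 4 * 1 = 8
Integral = 288 - 8 = 280
Average = 280 / (8 - 1) = 280 / 7
= 40 = 40.00

40.00


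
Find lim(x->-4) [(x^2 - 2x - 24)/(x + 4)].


Direct substitution gives 0/0, so we factor the numerator.
Factor: (x^2 - 2x - 24) = (x + 4)(x - 6)
Cancel the common factor (x + 4):
(x^2 - 2x - 24)/(x + 4) = (x - 6)
Now substitute x = -4:
= (-4) - (6) = -10

-10


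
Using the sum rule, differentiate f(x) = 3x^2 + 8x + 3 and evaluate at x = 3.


Differentiate term by term using power and sum rules:
f(x) = 3x^2 + 8x + 3
f'(x) = 6x + 8
Substitute x = 3:
f'(3) = 6 * 3 + 8
= 18 + 8
= 26

26


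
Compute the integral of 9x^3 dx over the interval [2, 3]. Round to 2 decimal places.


Find the antiderivative of 9x^3:
F(x) = 9/4 * x^4
Apply the Fundamental Theorem of Calculus:
F(3) - F(2)
= 9/4 * 3^4 - 9/4 * 2^4
= 9/4 * (81 - 16)
= 9/4 * 65
= 585/4 = 146.25

146.25


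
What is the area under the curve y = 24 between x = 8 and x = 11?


The area under a constant function y = 24 is a rectangle.
Width = 11 - 8 = 3
Height = 24
Area = width * height
= 3 * 24
= 72

72


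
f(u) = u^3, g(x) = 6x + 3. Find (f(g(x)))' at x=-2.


Using the chain rule: (f(g(x)))' = f'(g(x)) * g'(x)
First, find g(-2):
g(-2) = 6 * (-2) + 3 = -9
Next, f'(u) = 3u^2
And g'(x) = 6
So f'(g(-2)) * g'(-2)
= 3 * (-9)^2 * 6
= 3 * 81 * 6
= 1458

1458


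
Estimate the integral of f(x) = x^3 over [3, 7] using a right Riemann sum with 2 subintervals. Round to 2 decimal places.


Right Riemann sum uses right endpoints of each subinterval.
Interval: [3, 7], n = 2
dx = (7 - 3) / 2 = 2
Right endpoints: [5, 7]
f values: [125, 343]
Sum = dx * (sum of f values)
= 2 * 468
= 936 = 936.00

936.00


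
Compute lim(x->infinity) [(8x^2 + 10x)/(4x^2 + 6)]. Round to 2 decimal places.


For limits at infinity with equal-degree polynomials,
we compare leading coefficients.
Numerator leading term: 8x^2
Denominator leading term: 4x^2
Divide both by x^2:
lim = (8 + 10/x) / (4 + 6/x^2)
As x -> infinity, the 1/x and 1/x^2 terms vanish:
= 8/4 = 2 = 2.00

2.00


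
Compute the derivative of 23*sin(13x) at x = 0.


Apply the chain rule to differentiate 23*sin(13x):
d/dx [23*sin(13x)]
= 23 * cos(13x) * d/dx(13x)
= 23 * 13 * cos(13x)
= 299 * cos(13x)
Evaluate at x = 0:
= 299 * cos(0)
= 299 * 1
= 299

299


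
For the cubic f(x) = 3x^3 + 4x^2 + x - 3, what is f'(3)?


Differentiate f(x) = 3x^3 + 4x^2 + x - 3 term by term:
f'(x) = 9x^2 + 8x + 1
Substitute x = 3:
f'(3) = 9 * 3^2 + 8 * 3 + 1
= 81 + 24 + 1
= 106

106


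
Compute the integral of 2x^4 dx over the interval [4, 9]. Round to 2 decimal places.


Find the antiderivative of 2x^4:
F(x) = 2/5 * x^5
Apply the Fundamental Theorem of Calculus:
F(9) - F(4)
= 2/5 * 9^5 - 2/5 * 4^5
= 2/5 * (59049 - 1024)
= 2/5 * 58025
= 23210 = 23210.00

23210.00


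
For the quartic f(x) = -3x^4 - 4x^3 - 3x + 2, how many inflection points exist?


Inflection points occur where f''(x) = 0 and concavity changes.
f(x) = -3x^4 - 4x^3 - 3x + 2
f'(x) = -12x^3 - 12x^2 - 3
f''(x) = -36x^2 - 24x
This is a quadratic in x. Use the discriminant to count real roots.
Discriminant = (-24)^2 - 4 * (-36) * 0
= 576 - 0
= 576
Since discriminant > 0, f''(x) = 0 has 2 distinct real solutions.
A quadratic with two distinct real roots changes sign at each root, so concavity changes at both.
Number of inflection points: 2

2


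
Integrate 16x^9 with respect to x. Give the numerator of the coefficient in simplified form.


Apply the power rule for integration:
integral of ax^n dx = a/(n+1) * x^(n+1) + C
integral of 16x^9 dx
= 16/10 * x^10 + C
= 8/5 * x^10 + C
The coefficient in lowest terms is 8/5, and its numerator is 8

8


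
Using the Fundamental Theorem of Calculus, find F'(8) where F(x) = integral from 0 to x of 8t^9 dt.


By the Fundamental Theorem of Calculus (Part 1):
If F(x) = integral from 0 to x of f(t) dt, then F'(x) = f(x)
Here f(t) = 8t^9
So F'(x) = 8x^9
Evaluate at x = 8:
F'(8) = 8 * 8^9
= 8 * 134217728
= 1073741824

1073741824


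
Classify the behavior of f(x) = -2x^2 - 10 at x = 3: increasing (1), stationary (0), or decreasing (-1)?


Compute f'(x) to determine behavior:
f'(x) = -4x
f'(3) = -4 * 3 + 0
= -12 + 0
= -12
Since f'(3) < 0, the function is decreasing (-1)

-1


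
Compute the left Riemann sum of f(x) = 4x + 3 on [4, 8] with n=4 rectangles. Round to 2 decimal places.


Left Riemann sum uses left endpoints of each subinterval.
Interval: [4, 8], n = 4
dx = (8 - 4) / 4 = 1
Left endpoints: [4, 5, 6, 7]
f values: [19, 23, 27, 31]
Sum = dx * (sum of f values)
= 1 * 100
= 100 = 100.00

100.00


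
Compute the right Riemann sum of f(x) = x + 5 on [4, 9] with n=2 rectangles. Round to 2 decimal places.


Right Riemann sum uses right endpoints of each subinterval.
Interval: [4, 9], n = 2
dx = (9 - 4) / 2 = 5/2
Right endpoints: [13/2, 9]
f values: [23/2, 14]
Sum = dx * (sum of f values)
= 5/2 * 51/2
= 255/4 = 63.75

63.75


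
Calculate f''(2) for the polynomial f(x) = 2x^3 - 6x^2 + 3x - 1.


First derivative:
f'(x) = 6x^2 - 12x + 3
Second derivative:
f''(x) = 12x - 12
Substitute x = 2:
f''(2) = 12 * 2 - 12
= 24 - 12
= 12

12


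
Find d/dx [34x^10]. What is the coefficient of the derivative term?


We apply the power rule: d/dx [ax^n] = a*n * x^(n-1)
d/dx [34x^10]
= 34 * 10 * x^(10-1)
= 340x^9
The coefficient is 340

340


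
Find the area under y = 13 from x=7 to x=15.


The area under a constant function y = 13 is a rectangle.
Width = 15 - 7 = 8
Height = 13
Area = width * height
= 8 * 13
= 104

104


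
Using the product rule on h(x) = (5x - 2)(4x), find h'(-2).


Let u(x) = 5x - 2 and v(x) = 4x
u'(x) = 5
v'(x) = 4
Product rule: h'(x) = u'(x)*v(x) + u(x)*v'(x)
= 5 * (4x) + (5x - 2) * 4
At x = -2:
u(-2) = 5 * (-2) - 2 = -12
v(-2) = 4 * (-2) + 0 = -8
h'(-2) = 5 * (-8) + (-12) * 4
= -40 - 48
= -88

-88


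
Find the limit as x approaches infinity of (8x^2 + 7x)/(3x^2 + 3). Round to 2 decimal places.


For limits at infinity with equal-degree polynomials,
we compare leading coefficients.
Numerator leading term: 8x^2
Denominator leading term: 3x^2
Divide both by x^2:
lim = (8 + 7/x) / (3 + 3/x^2)
As x -> infinity, the 1/x and 1/x^2 terms vanish:
= 8/3 ≈ 2.67

2.67


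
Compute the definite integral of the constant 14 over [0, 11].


The integral of a constant k over [a, b] equals k * (b - a).
integral from 0 to 11 of 14 dx
= 14 * (11 - 0)
= 14 * 11
= 154

154


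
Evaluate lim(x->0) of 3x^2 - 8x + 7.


Since polynomials are continuous, we use direct substitution.
lim(x->0) of 3x^2 - 8x + 7
= 3 * 0^2 - 8 * 0 + 7
= 0 + 0 + 7
= 7

7


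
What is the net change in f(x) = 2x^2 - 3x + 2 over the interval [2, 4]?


Net change = f(b) - f(a)
f(x) = 2x^2 - 3x + 2
Compute f(4):
f(4) = 2 * 4^2 - 3 * 4 + 2
= 32 - 12 + 2
= 22
Compute f(2):
f(2) = 2 * 2^2 - 3 * 2 + 2
= 8 - 6 + 2
= 4
Net change = 22 - 4 = 18

18


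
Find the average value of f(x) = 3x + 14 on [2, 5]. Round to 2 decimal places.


Average value = 1/(b-a) * integral from a to b of f(x) dx
First compute the integral of 3x + 14:
F(x) = (3/2)x^2 + 14x
F(5) = 3/2 * 25 + 14 * 5 = 215/2
F(2) = 3/2 * 4 + 14 * 2 = 34
Integral = 215/2 - 34 = 147/2
Average = (147/2) / (5 - 2) = (147/2) / 3
= 49/2 = 24.50

24.50


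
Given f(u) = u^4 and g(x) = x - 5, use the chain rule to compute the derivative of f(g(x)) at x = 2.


Using the chain rule: (f(g(x)))' = f'(g(x)) * g'(x)
First, find g(2):
g(2) = 1 * 2 - 5 = -3
Next, f'(u) = 4u^3
And g'(x) = 1
So f'(g(2)) * g'(2)
= 4 * (-3)^3 * 1
= 4 * (-27) * 1
= -108

-108


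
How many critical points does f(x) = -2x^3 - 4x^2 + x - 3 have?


Find where f'(x) = 0:
f(x) = -2x^3 - 4x^2 + x - 3
f'(x) = -6x^2 - 8x + 1
This is a quadratic in x. Use the discriminant to count real roots.
Discriminant = (-8)^2 - 4 * (-6) * 1
= 64 - (-24)
= 88
Since discriminant > 0, f'(x) = 0 has 2 real solutions.
Number of critical points: 2

2


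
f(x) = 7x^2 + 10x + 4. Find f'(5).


Differentiate term by term using power and sum rules:
f(x) = 7x^2 + 10x + 4
f'(x) = 14x + 10
Substitute x = 5:
f'(5) = 14 * 5 + 10
= 70 + 10
= 80

80


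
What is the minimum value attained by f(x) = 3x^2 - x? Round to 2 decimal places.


For a quadratic f(x) = ax^2 + bx + c with a > 0, the minimum is at the vertex.
Vertex x-coordinate: x = -b/(2a)
x = -(-1) / (2 * 3)
x = 1/6
Substitute back to find the minimum value:
f(1/6) = 3 * (1/6)^2 - 1 * (1/6) + 0
= 1/12 - 1/6 + 0
= -1/12 ≈ -0.08

-0.08


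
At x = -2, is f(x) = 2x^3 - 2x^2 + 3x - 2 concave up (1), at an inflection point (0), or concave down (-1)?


Concavity is determined by the sign of f''(x).
f(x) = 2x^3 - 2x^2 + 3x - 2
f'(x) = 6x^2 - 4x + 3
f''(x) = 12x - 4
f''(-2) = 12 * (-2) - 4
= -24 - 4
= -28
Since f''(-2) < 0, the function is concave down (-1)

-1


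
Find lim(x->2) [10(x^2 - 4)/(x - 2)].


Direct substitution gives 0/0, so we factor the numerator.
Factor: 10(x^2 - 4) = 10 * (x - 2)(x + 2)
Cancel the common factor (x - 2):
10(x^2 - 4)/(x - 2) = 10 * (x + 2)
Now substitute x = 2:
= 10 * (2 + 2) = 40

40


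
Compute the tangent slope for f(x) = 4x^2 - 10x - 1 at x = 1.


The slope of the tangent line equals f'(x) at the point.
f(x) = 4x^2 - 10x - 1
f'(x) = 8x - 10
At x = 1:
f'(1) = 8 * 1 - 10
= 8 - 10
= -2

-2


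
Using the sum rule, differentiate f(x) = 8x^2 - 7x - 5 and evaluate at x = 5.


Differentiate term by term using power and sum rules:
f(x) = 8x^2 - 7x - 5
f'(x) = 16x - 7
Substitute x = 5:
f'(5) = 16 * 5 - 7
= 80 - 7
= 73

73


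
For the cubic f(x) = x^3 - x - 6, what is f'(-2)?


Differentiate f(x) = x^3 - x - 6 term by term:
f'(x) = 3x^2 - 1
Substitute x = -2:
f'(-2) = 3 * (-2)^2 + 0 * (-2) - 1
= 12 + 0 - 1
= 11

11


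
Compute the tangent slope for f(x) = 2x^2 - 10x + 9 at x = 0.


The slope of the tangent line equals f'(x) at the point.
f(x) = 2x^2 - 10x + 9
f'(x) = 4x - 10
At x = 0:
f'(0) = 4 * 0 - 10
= 0 - 10
= -10

-10


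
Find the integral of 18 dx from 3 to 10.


The integral of a constant k over [a, b] equals k * (b - a).
integral from 3 to 10 of 18 dx
= 18 * (10 - 3)
= 18 * 7
= 126

126


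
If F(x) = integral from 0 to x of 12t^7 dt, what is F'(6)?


By the Fundamental Theorem of Calculus (Part 1):
If F(x) = integral from 0 to x of f(t) dt, then F'(x) = f(x)
Here f(t) = 12t^7
So F'(x) = 12x^7
Evaluate at x = 6:
F'(6) = 12 * 6^7
= 12 * 279936
= 3359232

3359232


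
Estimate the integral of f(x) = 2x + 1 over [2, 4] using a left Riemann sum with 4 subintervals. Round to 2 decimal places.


Left Riemann sum uses left endpoints of each subinterval.
Interval: [2, 4], n = 4
dx = (4 - 2) / 4 = 1/2
Left endpoints: [2, 5/2, 3, 7/2]
f values: [5, 6, 7, 8]
Sum = dx * (sum of f values)
= 1/2 * 26
= 13 = 13.00

13.00
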